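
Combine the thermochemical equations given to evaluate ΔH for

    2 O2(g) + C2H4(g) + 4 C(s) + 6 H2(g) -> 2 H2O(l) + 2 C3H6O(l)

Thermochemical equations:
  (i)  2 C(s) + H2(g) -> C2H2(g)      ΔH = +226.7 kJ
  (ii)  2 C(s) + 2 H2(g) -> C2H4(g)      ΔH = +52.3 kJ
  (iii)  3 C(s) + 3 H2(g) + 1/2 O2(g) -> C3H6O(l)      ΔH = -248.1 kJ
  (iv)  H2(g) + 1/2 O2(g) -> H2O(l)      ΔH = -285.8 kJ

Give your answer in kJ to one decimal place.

(i): not needed (C2H2(g) appears nowhere else).
(ii) reversed (reverse to put C2H4(g) on the reactant side): -52.3 kJ
(iii) × 2 (×2 to match 2 C3H6O(l) in the target): (2)·(-248.1) = -496.2 kJ
(iv) × 2 (×2 to match 2 H2O(l) in the target): (2)·(-285.8) = -571.6 kJ
ΔH = (-1)·(+52.3) + (2)·(-248.1) + (2)·(-285.8) = -1120.1 kJ

ΔH = -1120.1 kJ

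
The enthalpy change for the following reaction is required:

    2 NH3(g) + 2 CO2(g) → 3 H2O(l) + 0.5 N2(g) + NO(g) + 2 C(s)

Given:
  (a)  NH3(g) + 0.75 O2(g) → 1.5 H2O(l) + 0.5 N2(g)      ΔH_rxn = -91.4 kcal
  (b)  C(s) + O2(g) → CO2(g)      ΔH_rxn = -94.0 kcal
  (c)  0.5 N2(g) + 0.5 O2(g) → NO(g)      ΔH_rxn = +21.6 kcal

ΔH_rxn = 26.8 kcal

(a) × 2: (2)·(-91.4) = -182.8 kcal
(b) reversed and × 2: (-2)·(-94.0) = +188.0 kcal
(c) as written: +21.6 kcal
ΔH_rxn = (-182.8) + (+188.0) + (+21.6) = 26.8 kcal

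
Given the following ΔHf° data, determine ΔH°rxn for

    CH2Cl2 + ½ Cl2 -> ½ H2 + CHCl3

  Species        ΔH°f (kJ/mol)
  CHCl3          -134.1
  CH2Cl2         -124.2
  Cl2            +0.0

ΔH°rxn = Σ nΔHf°(products) − Σ nΔHf°(reactants).
Products: 1/2·(+0.0) + 1·(-134.1) = -134.1
Reactants: 1·(-124.2) + 1/2·(+0.0) = -124.2
ΔH°rxn = (-134.1) − (-124.2) = -9.9 kJ/mol

ΔH°rxn = -9.9 kJ/mol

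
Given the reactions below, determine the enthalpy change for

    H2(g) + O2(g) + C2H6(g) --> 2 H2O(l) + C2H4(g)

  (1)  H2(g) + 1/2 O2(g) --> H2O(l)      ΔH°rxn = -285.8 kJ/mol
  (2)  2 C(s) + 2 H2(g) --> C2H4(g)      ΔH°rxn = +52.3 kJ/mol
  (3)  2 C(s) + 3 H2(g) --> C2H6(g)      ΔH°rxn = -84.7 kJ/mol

(1) × 2 (×2 to match 2 H2O(l) in the target): (2)·(-285.8) = -571.6 kJ/mol
(2) as written (C2H4(g) already on the product side): +52.3 kJ/mol
(3) reversed (reverse to put C2H6(g) on the reactant side): +84.7 kJ/mol
By Hess's law, ΔH°rxn = (2)·(-285.8) + (1)·(+52.3) + (-1)·(-84.7) = -434.6 kJ/mol

ΔH°rxn = -434.6 kJ/mol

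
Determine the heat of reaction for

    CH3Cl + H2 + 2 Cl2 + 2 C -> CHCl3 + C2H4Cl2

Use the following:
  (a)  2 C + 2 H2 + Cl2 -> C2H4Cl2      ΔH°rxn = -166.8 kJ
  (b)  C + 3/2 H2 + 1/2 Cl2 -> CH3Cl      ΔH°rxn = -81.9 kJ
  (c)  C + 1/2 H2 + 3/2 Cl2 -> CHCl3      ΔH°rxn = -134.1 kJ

(a) as written: -166.8 kJ
(b) reversed: +81.9 kJ
(c) as written: -134.1 kJ
ΔH°rxn = (1)·(-166.8) + (-1)·(-81.9) + (1)·(-134.1) = -219.0 kJ

ΔH°rxn = -219.0 kJ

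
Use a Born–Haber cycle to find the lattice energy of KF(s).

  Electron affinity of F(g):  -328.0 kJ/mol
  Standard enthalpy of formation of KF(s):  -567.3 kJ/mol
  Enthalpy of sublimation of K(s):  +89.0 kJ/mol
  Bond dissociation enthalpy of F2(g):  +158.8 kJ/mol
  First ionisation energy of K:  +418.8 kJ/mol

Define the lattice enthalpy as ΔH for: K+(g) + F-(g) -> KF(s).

U = -826.5 kJ/mol

ΔHf° = 1·ΔHsub + 1·(ΣIE) + 1/2·D(F2) + 1·EA + U
-567.3 = 1·(+89.0) + 1·(+418.8) + 1/2·(+158.8) + 1·(-328.0) + U
U = -567.3 − (+259.2) = -826.5 kJ/mol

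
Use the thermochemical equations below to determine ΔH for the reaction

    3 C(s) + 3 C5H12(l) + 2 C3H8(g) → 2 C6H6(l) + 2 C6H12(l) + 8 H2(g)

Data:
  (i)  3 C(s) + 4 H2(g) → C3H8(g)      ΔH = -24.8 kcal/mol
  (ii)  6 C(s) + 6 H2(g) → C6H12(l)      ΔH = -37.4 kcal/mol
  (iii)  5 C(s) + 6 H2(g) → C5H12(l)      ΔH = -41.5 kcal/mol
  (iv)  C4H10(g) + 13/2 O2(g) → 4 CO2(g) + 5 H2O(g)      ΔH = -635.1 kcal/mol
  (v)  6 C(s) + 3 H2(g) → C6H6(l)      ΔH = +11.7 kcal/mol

ΔH = 122.7 kcal/mol

(i) reversed and × 2 (reverse to put C3H8(g) on the reactant side; ×2 to match 2 C3H8(g) in the target): (-2)·(-24.8) = +49.6 kcal/mol
(ii) × 2 (×2 to match 2 C6H12(l) in the target): (2)·(-37.4) = -74.8 kcal/mol
(iii) reversed and × 3 (C5H12(l) must end up as a reactant; scale by 3 for the 3 C5H12(l)): (-3)·(-41.5) = +124.5 kcal/mol
(iv): not needed (CO2(g) appears nowhere else).
(v) × 2 (×2 to match 2 C6H6(l) in the target): (2)·(+11.7) = +23.4 kcal/mol
ΔH = (+49.6) + (-74.8) + (+124.5) + (+23.4) = 122.7 kcal/mol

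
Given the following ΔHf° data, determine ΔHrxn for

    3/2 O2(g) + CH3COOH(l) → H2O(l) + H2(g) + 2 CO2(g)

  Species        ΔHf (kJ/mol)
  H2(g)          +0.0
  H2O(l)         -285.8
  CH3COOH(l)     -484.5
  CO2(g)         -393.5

ΔHrxn = -588.3 kJ/mol

ΔH°rxn = Σ nΔHf°(products) − Σ nΔHf°(reactants).
Products: 1·(-285.8) + 1·(+0.0) + 2·(-393.5) = -1072.8
Reactants: 3/2·(+0.0) + 1·(-484.5) = -484.5
ΔHrxn = (-1072.8) − (-484.5) = -588.3 kJ/mol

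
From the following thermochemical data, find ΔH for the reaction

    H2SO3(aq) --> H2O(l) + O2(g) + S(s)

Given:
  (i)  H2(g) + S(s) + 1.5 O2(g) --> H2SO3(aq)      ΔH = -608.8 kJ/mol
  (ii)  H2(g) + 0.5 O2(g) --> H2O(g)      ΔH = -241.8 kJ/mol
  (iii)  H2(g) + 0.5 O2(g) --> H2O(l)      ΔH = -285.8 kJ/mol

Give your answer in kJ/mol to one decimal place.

(i) reversed (H2SO3(aq) must end up as a reactant): +608.8 kJ/mol
(ii): not needed (H2O(g) appears nowhere else).
(iii) as written (H2O(l) already on the product side): -285.8 kJ/mol
Summing the manipulated equations, ΔH = (+608.8) + (-285.8) = 323.0 kJ/mol

ΔH = 323.0 kJ/mol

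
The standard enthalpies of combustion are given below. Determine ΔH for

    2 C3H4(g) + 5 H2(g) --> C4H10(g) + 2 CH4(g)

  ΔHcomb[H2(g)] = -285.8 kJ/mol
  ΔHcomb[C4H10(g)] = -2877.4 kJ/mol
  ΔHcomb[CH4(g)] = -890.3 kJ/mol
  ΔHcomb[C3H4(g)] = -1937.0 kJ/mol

Using ΔH = Σ nΔHc°(reactants) − Σ nΔHc°(products):
= [2·(-1937.0) + 5·(-285.8)] − [1·(-2877.4) + 2·(-890.3)]
= -645.0 kJ/mol

ΔH = -645.0 kJ/mol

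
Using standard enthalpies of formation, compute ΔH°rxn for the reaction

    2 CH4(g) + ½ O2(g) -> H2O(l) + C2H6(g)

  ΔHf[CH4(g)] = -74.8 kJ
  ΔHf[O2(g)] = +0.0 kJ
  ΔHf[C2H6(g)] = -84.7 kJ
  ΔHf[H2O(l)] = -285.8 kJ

ΔH°rxn = -220.9 kJ

ΔH°rxn = Σ nΔHf°(products) − Σ nΔHf°(reactants).
Products: 1·(-285.8) + 1·(-84.7) = -370.5
Reactants: 2·(-74.8) + 1/2·(+0.0) = -149.6
ΔH°rxn = (-370.5) − (-149.6) = -220.9 kJ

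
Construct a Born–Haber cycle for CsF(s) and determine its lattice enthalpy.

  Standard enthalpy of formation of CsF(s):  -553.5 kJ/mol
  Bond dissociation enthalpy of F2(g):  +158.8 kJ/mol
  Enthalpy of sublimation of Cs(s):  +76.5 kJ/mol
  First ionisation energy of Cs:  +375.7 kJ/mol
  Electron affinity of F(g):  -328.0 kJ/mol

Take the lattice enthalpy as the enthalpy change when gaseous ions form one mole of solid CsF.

ΔHf° = 1·ΔHsub + 1·(ΣIE) + 1/2·D(F2) + 1·EA + U
-553.5 = 1·(+76.5) + 1·(+375.7) + 1/2·(+158.8) + 1·(-328.0) + U
U = -553.5 − (+203.6) = -757.1 kJ/mol

U = -757.1 kJ/mol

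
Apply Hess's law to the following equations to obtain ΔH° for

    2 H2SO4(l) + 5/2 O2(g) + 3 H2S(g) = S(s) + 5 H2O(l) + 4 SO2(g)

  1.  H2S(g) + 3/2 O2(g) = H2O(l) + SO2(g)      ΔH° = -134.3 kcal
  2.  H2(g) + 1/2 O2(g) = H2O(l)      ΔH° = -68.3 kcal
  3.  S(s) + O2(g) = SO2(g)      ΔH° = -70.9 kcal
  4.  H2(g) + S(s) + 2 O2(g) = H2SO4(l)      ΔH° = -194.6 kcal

eq. 1 × 3: (3)·(-134.3) = -402.9 kcal
eq. 2 × 2: (2)·(-68.3) = -136.6 kcal
eq. 3 as written: -70.9 kcal
eq. 4 reversed and × 2: (-2)·(-194.6) = +389.2 kcal
ΔH° = (-402.9) + (-136.6) + (-70.9) + (+389.2) = -221.2 kcal

ΔH° = -221.2 kcal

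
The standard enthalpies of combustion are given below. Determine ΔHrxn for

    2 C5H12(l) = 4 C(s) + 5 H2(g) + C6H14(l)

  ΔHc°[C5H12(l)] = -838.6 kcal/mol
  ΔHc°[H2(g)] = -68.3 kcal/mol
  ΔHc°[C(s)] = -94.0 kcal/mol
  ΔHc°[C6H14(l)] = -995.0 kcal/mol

ΔHrxn = 35.3 kcal/mol

Using ΔH = Σ nΔHc°(reactants) − Σ nΔHc°(products):
= [2·(-838.6)] − [4·(-94.0) + 5·(-68.3) + 1·(-995.0)]
= 35.3 kcal/mol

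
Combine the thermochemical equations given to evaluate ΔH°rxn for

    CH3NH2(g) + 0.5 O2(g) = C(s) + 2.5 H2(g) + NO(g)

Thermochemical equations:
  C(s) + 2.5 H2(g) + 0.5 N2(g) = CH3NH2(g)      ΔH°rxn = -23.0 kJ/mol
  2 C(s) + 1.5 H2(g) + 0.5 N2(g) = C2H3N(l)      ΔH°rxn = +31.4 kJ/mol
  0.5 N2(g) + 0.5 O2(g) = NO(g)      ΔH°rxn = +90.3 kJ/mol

equation 1 reversed: +23.0 kJ/mol
equation 2: not needed.
equation 3 as written: +90.3 kJ/mol
Summing the manipulated equations, ΔH°rxn = (-1)·(-23.0) + (1)·(+90.3) = 113.3 kJ/mol

ΔH°rxn = 113.3 kJ/mol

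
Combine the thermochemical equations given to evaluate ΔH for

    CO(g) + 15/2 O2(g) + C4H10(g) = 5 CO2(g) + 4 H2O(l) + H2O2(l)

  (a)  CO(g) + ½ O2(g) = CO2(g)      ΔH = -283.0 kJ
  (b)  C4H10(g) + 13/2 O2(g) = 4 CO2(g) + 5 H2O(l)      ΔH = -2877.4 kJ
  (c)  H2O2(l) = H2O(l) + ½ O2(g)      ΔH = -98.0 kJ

ΔH = -3062.4 kJ

(a) as written (CO(g) already on the reactant side): -283.0 kJ
(b) as written (C4H10(g) already on the reactant side): -2877.4 kJ
(c) reversed (H2O2(l) must end up as a product): +98.0 kJ
Since enthalpy is a state function, ΔH = (1)·(-283.0) + (1)·(-2877.4) + (-1)·(-98.0) = -3062.4 kJ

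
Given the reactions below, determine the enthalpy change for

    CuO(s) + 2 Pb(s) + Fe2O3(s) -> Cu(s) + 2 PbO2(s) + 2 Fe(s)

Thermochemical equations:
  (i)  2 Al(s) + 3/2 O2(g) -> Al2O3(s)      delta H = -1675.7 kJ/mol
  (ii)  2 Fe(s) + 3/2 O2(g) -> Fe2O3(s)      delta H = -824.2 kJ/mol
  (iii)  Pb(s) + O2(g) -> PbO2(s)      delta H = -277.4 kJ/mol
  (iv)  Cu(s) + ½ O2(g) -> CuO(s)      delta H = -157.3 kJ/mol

(i): not needed.
(ii) reversed: +824.2 kJ/mol
(iii) × 2: (2)·(-277.4) = -554.8 kJ/mol
(iv) reversed: +157.3 kJ/mol
delta H = (+824.2) + (-554.8) + (+157.3) = 426.7 kJ/mol

delta H = 426.7 kJ/mol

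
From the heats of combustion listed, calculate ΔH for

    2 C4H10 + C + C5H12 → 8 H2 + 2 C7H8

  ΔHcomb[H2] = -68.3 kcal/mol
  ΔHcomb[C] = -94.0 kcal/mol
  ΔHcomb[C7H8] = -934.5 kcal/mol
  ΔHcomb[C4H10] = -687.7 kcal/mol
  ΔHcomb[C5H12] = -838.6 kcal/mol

ΔH = 107.4 kcal/mol

With combustion enthalpies, reactants minus products:
= [2·(-687.7) + 1·(-94.0) + 1·(-838.6)] − [8·(-68.3) + 2·(-934.5)]
= 107.4 kcal/mol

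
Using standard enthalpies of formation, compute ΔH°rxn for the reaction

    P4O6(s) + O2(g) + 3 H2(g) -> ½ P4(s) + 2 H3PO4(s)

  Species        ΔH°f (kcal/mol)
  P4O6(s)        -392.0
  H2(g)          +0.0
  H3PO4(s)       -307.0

ΔH°rxn = -222.0 kcal/mol

ΔH°rxn = Σ nΔHf°(products) − Σ nΔHf°(reactants).
Products: 1/2·(+0.0) + 2·(-307.0) = -614.0
Reactants: 1·(-392.0) + 1·(+0.0) + 3·(+0.0) = -392.0
ΔH°rxn = (-614.0) − (-392.0) = -222.0 kcal/mol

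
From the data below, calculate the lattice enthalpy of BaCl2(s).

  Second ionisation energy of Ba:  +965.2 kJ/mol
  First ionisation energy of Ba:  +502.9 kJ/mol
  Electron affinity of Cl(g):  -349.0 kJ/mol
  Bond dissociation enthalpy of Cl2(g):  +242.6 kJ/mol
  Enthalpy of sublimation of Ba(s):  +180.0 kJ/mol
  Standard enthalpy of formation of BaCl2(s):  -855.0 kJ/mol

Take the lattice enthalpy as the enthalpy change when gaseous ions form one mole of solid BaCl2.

U = -2047.7 kJ/mol

ΔHf° = 1·ΔHsub + 1·(ΣIE) + 1·D(Cl2) + 2·EA + U
-855.0 = 1·(+180.0) + 1·(+1468.1) + 1·(+242.6) + 2·(-349.0) + U
U = -855.0 − (+1192.7) = -2047.7 kJ/mol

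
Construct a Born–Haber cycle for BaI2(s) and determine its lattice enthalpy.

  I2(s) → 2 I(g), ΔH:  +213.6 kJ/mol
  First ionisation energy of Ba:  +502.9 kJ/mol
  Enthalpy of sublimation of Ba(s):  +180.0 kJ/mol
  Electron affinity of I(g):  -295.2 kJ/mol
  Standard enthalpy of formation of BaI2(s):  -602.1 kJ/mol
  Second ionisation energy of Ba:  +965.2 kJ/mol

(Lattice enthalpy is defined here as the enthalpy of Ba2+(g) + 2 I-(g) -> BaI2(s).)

ΔHf° = 1·ΔHsub + 1·(ΣIE) + 1·D(I2) + 2·EA + U
-602.1 = 1·(+180.0) + 1·(+1468.1) + 1·(+213.6) + 2·(-295.2) + U
U = -602.1 − (+1271.3) = -1873.4 kJ/mol

U = -1873.4 kJ/mol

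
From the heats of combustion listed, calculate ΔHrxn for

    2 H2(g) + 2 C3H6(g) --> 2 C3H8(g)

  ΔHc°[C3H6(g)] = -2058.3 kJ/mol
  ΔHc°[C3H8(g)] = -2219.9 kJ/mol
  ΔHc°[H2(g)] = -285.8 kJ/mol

ΔHrxn = -248.4 kJ/mol

With combustion enthalpies, reactants minus products:
= [2·(-285.8) + 2·(-2058.3)] − [2·(-2219.9)]
= -248.4 kJ/mol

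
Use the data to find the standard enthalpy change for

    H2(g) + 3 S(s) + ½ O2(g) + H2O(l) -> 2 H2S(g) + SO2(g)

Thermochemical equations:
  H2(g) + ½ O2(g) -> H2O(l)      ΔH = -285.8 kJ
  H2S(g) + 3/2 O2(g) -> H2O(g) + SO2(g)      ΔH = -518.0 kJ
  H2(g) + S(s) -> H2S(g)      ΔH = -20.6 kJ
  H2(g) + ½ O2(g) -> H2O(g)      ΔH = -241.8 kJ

ΔH = -52.2 kJ

equation 1 reversed: +285.8 kJ
equation 2 as written: -518.0 kJ
equation 3 × 3: (3)·(-20.6) = -61.8 kJ
equation 4 reversed: +241.8 kJ
ΔH = (-1)·(-285.8) + (1)·(-518.0) + (3)·(-20.6) + (-1)·(-241.8) = -52.2 kJ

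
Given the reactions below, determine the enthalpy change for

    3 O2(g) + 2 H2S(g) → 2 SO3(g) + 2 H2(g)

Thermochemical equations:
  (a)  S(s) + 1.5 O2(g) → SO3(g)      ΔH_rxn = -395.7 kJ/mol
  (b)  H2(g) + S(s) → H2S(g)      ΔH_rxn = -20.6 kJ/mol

(a) × 2 (scale by 2 for the 2 SO3(g)): (2)·(-395.7) = -791.4 kJ/mol
(b) reversed and × 2 (H2S(g) must end up as a reactant; ×2 to match 2 H2S(g) in the target): (-2)·(-20.6) = +41.2 kJ/mol
Combining the equations, ΔH_rxn = (2)·(-395.7) + (-2)·(-20.6) = -750.2 kJ/mol

ΔH_rxn = -750.2 kJ/mol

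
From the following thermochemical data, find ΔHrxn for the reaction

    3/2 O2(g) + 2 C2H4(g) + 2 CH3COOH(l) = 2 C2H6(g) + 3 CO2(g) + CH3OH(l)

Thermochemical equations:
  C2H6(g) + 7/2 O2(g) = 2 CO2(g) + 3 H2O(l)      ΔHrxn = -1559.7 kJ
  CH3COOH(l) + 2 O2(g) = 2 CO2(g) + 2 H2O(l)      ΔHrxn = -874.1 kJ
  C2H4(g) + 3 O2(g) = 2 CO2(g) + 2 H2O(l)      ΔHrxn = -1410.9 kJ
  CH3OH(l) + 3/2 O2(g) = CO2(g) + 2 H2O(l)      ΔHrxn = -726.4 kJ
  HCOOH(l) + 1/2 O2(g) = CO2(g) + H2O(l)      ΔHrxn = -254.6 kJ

equation 1 reversed and × 2 (reverse to put C2H6(g) on the product side; scale by 2 for the 2 C2H6(g)): (-2)·(-1559.7) = +3119.4 kJ
equation 2 × 2 (scale by 2 for the 2 CH3COOH(l)): (2)·(-874.1) = -1748.2 kJ
equation 3 × 2 (×2 to match 2 C2H4(g) in the target): (2)·(-1410.9) = -2821.8 kJ
equation 4 reversed (CH3OH(l) must end up as a product): +726.4 kJ
equation 5: not needed (HCOOH(l) appears nowhere else).
ΔHrxn = (+3119.4) + (-1748.2) + (-2821.8) + (+726.4) = -724.2 kJ

ΔHrxn = -724.2 kJ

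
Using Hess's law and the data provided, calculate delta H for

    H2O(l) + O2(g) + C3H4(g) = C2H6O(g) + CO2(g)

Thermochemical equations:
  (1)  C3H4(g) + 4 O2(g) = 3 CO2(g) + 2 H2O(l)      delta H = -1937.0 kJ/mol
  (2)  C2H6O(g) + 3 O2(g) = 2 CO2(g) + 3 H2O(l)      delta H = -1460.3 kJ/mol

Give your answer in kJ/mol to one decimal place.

delta H = -476.7 kJ/mol

(1) as written (C3H4(g) already on the reactant side): -1937.0 kJ/mol
(2) reversed (reverse to put C2H6O(g) on the product side): +1460.3 kJ/mol
Combining the equations, delta H = (1)·(-1937.0) + (-1)·(-1460.3) = -476.7 kJ/mol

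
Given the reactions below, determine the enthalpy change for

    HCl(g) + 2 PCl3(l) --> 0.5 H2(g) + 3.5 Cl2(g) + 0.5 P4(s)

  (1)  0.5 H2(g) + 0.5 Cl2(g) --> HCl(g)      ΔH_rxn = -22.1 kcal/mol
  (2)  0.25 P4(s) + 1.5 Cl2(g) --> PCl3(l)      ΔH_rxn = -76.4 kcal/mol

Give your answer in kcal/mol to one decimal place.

(1) reversed (reverse to put HCl(g) on the reactant side): +22.1 kcal/mol
(2) reversed and × 2 (PCl3(l) must end up as a reactant; ×2 to match 2 PCl3(l) in the target): (-2)·(-76.4) = +152.8 kcal/mol
ΔH_rxn = (+22.1) + (+152.8) = 174.9 kcal/mol

ΔH_rxn = 174.9 kcal/mol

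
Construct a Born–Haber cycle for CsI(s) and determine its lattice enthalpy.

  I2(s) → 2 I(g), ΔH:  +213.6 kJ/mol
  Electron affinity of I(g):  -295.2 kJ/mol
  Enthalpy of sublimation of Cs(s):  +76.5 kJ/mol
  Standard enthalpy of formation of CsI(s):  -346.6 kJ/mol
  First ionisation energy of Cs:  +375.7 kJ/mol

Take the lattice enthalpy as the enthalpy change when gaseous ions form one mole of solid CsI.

ΔHf° = 1·ΔHsub + 1·(ΣIE) + 1/2·D(I2) + 1·EA + U
-346.6 = 1·(+76.5) + 1·(+375.7) + 1/2·(+213.6) + 1·(-295.2) + U
U = -346.6 − (+263.8) = -610.4 kJ/mol

U = -610.4 kJ/mol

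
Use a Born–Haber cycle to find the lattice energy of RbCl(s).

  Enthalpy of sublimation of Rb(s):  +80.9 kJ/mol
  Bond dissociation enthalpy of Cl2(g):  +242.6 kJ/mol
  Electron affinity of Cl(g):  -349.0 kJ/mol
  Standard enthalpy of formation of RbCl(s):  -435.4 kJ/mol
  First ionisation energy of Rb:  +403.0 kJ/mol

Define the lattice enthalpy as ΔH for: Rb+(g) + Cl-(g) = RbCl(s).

ΔHf° = 1·ΔHsub + 1·(ΣIE) + 1/2·D(Cl2) + 1·EA + U
-435.4 = 1·(+80.9) + 1·(+403.0) + 1/2·(+242.6) + 1·(-349.0) + U
U = -435.4 − (+256.2) = -691.6 kJ/mol

U = -691.6 kJ/mol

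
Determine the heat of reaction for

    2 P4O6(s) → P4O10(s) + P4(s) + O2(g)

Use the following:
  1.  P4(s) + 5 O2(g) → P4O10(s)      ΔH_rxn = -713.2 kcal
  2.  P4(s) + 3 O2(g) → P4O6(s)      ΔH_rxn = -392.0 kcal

eq. 1 as written (P4O10(s) already on the product side): -713.2 kcal
eq. 2 reversed and × 2 (P4O6(s) must end up as a reactant; scale by 2 for the 2 P4O6(s)): (-2)·(-392.0) = +784.0 kcal
Since enthalpy is a state function, ΔH_rxn = (1)·(-713.2) + (-2)·(-392.0) = 70.8 kcal

ΔH_rxn = 70.8 kcal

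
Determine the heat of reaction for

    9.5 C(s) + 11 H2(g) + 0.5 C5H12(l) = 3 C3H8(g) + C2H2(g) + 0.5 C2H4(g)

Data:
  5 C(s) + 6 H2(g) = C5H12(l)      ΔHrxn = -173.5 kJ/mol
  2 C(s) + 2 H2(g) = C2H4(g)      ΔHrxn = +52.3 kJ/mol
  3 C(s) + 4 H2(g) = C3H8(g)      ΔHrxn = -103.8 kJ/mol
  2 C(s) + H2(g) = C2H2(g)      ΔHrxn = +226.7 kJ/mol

ΔHrxn = 28.2 kJ/mol

equation 1 reversed and × 1/2 (C5H12(l) must end up as a reactant; ×1/2 to match 1/2 C5H12(l) in the target): (-1/2)·(-173.5) = +86.75 kJ/mol
equation 2 × 1/2 (scale by 1/2 for the 1/2 C2H4(g)): (1/2)·(+52.3) = +26.15 kJ/mol
equation 3 × 3 (×3 to match 3 C3H8(g) in the target): (3)·(-103.8) = -311.4 kJ/mol
equation 4 as written (C2H2(g) already on the product side): +226.7 kJ/mol
ΔHrxn = (-1/2)·(-173.5) + (1/2)·(+52.3) + (3)·(-103.8) + (1)·(+226.7) = 28.2 kJ/mol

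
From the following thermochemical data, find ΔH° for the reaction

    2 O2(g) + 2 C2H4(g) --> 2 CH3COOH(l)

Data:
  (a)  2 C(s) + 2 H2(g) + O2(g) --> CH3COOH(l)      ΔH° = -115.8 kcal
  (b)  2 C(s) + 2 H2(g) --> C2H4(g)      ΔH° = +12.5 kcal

(a) × 2 (×2 to match 2 CH3COOH(l) in the target): (2)·(-115.8) = -231.6 kcal
(b) reversed and × 2 (C2H4(g) must end up as a reactant; ×2 to match 2 C2H4(g) in the target): (-2)·(+12.5) = -25.0 kcal
ΔH° = (-231.6) + (-25.0) = -256.6 kcal

ΔH° = -256.6 kcal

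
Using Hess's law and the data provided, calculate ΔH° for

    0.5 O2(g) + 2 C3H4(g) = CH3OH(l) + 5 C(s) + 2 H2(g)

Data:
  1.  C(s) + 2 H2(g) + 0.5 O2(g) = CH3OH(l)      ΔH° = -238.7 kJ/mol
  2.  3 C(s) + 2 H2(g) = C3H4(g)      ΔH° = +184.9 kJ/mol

eq. 1 as written: -238.7 kJ/mol
eq. 2 reversed and × 2: (-2)·(+184.9) = -369.8 kJ/mol
By Hess's law, ΔH° = (1)·(-238.7) + (-2)·(+184.9) = -608.5 kJ/mol

ΔH° = -608.5 kJ/mol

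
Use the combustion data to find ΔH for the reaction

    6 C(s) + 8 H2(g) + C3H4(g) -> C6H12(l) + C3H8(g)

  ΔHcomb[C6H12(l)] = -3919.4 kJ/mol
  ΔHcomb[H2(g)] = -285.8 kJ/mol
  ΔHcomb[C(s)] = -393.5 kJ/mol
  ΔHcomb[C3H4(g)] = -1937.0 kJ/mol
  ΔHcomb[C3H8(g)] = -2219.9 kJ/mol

With combustion enthalpies, reactants minus products:
= [6·(-393.5) + 8·(-285.8) + 1·(-1937.0)] − [1·(-3919.4) + 1·(-2219.9)]
= -445.1 kJ/mol

ΔH = -445.1 kJ/mol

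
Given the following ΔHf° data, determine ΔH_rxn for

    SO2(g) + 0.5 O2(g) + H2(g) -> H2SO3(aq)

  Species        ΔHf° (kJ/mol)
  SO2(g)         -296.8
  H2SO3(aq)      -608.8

ΔH_rxn = -312.0 kJ/mol

Products: 1·(-608.8) = -608.8
Reactants: 1·(-296.8) + 1/2·(+0.0) + 1·(+0.0) = -296.8
ΔH_rxn = (-608.8) − (-296.8) = -312.0 kJ/mol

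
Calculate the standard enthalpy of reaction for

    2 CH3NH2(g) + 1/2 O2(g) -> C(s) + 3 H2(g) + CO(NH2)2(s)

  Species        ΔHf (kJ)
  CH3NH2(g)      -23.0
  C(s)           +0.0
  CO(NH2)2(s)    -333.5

ΔH°rxn = -287.5 kJ

Products: 1·(+0.0) + 3·(+0.0) + 1·(-333.5) = -333.5
Reactants: 2·(-23.0) + 1/2·(+0.0) = -46.0
ΔH°rxn = (-333.5) − (-46.0) = -287.5 kJ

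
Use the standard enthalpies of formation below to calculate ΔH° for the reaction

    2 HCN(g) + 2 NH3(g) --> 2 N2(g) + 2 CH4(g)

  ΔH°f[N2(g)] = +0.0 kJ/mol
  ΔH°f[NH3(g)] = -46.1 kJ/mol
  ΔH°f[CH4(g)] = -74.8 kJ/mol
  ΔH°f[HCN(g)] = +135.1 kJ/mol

ΔH° = -327.6 kJ/mol

Products: 2·(+0.0) + 2·(-74.8) = -149.6
Reactants: 2·(+135.1) + 2·(-46.1) = +178.0
ΔH° = (-149.6) − (+178.0) = -327.6 kJ/mol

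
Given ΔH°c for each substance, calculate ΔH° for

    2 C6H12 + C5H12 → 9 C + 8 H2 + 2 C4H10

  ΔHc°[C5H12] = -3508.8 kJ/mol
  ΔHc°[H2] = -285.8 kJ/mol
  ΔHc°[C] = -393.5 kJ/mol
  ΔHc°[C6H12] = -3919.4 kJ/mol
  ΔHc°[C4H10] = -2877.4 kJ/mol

ΔH° = 235.1 kJ/mol

Using ΔH = Σ nΔHc°(reactants) − Σ nΔHc°(products):
= [2·(-3919.4) + 1·(-3508.8)] − [9·(-393.5) + 8·(-285.8) + 2·(-2877.4)]
= 235.1 kJ/mol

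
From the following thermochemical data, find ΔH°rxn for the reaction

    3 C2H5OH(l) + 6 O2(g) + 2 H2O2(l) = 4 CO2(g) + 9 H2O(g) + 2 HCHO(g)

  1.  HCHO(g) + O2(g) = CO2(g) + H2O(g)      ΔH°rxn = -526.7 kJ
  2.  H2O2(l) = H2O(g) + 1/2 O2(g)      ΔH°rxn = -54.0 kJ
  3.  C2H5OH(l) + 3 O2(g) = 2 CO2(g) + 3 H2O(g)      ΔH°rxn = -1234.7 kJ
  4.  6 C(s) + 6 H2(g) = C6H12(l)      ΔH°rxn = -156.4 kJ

ΔH°rxn = -2758.7 kJ

eq. 1 reversed and × 2 (HCHO(g) must end up as a product; scale by 2 for the 2 HCHO(g)): (-2)·(-526.7) = +1053.4 kJ
eq. 2 × 2 (×2 to match 2 H2O2(l) in the target): (2)·(-54.0) = -108.0 kJ
eq. 3 × 3 (×3 to match 3 C2H5OH(l) in the target): (3)·(-1234.7) = -3704.1 kJ
eq. 4: not needed (C6H12(l) appears nowhere else).
Combining the equations, ΔH°rxn = (+1053.4) + (-108.0) + (-3704.1) = -2758.7 kJ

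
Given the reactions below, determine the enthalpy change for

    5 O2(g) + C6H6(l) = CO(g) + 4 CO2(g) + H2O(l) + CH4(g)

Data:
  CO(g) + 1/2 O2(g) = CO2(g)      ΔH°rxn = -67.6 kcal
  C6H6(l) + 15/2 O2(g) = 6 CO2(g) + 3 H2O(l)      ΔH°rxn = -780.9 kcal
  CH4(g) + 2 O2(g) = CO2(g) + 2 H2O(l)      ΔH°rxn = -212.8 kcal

ΔH°rxn = -500.5 kcal

equation 1 reversed (CO(g) must end up as a product): +67.6 kcal
equation 2 as written (C6H6(l) already on the reactant side): -780.9 kcal
equation 3 reversed (reverse to put CH4(g) on the product side): +212.8 kcal
Combining the equations, ΔH°rxn = (+67.6) + (-780.9) + (+212.8) = -500.5 kcal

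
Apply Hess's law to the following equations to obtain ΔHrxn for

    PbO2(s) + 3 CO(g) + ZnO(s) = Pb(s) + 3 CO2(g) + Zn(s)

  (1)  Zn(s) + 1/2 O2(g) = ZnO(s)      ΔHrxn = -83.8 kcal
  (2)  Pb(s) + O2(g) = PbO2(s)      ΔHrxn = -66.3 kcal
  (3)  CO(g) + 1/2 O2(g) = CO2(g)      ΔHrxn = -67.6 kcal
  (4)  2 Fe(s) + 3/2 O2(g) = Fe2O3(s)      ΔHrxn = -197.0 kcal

(1) reversed (reverse to put ZnO(s) on the reactant side): +83.8 kcal
(2) reversed (PbO2(s) must end up as a reactant): +66.3 kcal
(3) × 3 (×3 to match 3 CO(g) in the target): (3)·(-67.6) = -202.8 kcal
(4): not needed (Fe2O3(s) appears nowhere else).
By Hess's law, ΔHrxn = (-1)·(-83.8) + (-1)·(-66.3) + (3)·(-67.6) = -52.7 kcal

ΔHrxn = -52.7 kcal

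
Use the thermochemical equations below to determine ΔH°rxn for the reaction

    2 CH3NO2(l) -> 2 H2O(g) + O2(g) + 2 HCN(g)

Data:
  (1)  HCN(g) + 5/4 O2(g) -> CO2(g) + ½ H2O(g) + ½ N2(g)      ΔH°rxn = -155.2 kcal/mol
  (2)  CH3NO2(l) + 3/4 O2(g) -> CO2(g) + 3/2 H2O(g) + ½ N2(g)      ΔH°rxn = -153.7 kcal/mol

ΔH°rxn = 3.0 kcal/mol

(1) reversed and × 2: (-2)·(-155.2) = +310.4 kcal/mol
(2) × 2: (2)·(-153.7) = -307.4 kcal/mol
Combining the equations, ΔH°rxn = (+310.4) + (-307.4) = 3.0 kcal/mol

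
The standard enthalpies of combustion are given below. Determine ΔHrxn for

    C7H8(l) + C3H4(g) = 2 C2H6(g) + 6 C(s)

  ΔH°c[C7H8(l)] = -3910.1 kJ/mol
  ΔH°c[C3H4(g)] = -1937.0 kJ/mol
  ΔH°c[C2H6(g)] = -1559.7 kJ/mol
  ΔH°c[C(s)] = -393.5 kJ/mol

With combustion enthalpies, reactants minus products:
= [1·(-3910.1) + 1·(-1937.0)] − [2·(-1559.7) + 6·(-393.5)]
= -366.7 kJ/mol

ΔHrxn = -366.7 kJ/mol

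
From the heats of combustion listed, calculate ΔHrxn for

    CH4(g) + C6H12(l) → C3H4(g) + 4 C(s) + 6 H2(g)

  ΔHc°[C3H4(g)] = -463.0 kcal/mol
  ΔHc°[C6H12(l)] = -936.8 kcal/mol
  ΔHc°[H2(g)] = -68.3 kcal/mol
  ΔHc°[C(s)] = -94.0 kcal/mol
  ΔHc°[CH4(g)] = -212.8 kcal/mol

ΔHrxn = 99.2 kcal/mol

With combustion enthalpies, reactants minus products:
= [1·(-212.8) + 1·(-936.8)] − [1·(-463.0) + 4·(-94.0) + 6·(-68.3)]
= 99.2 kcal/mol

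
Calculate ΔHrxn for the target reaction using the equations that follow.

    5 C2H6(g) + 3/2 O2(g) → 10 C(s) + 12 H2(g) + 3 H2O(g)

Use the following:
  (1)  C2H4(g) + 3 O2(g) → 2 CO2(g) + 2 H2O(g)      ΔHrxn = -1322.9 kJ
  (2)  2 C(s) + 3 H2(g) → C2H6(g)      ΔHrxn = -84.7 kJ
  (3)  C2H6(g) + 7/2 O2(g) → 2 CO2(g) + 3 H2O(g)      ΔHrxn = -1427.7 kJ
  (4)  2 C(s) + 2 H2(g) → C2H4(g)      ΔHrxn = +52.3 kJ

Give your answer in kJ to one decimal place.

(1) reversed and × 3: (-3)·(-1322.9) = +3968.7 kJ
(2) reversed and × 2: (-2)·(-84.7) = +169.4 kJ
(3) × 3: (3)·(-1427.7) = -4283.1 kJ
(4) reversed and × 3: (-3)·(+52.3) = -156.9 kJ
ΔHrxn = (-3)·(-1322.9) + (-2)·(-84.7) + (3)·(-1427.7) + (-3)·(+52.3) = -301.9 kJ

ΔHrxn = -301.9 kJ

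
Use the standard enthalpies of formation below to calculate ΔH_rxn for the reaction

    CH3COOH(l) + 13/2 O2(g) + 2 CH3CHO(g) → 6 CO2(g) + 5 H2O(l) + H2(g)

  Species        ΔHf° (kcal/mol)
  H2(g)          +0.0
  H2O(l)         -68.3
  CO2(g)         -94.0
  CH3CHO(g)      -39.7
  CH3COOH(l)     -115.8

ΔH°rxn = Σ nΔHf°(products) − Σ nΔHf°(reactants).
Products: 6·(-94.0) + 5·(-68.3) + 1·(+0.0) = -905.5
Reactants: 1·(-115.8) + 13/2·(+0.0) + 2·(-39.7) = -195.2
ΔH_rxn = (-905.5) − (-195.2) = -710.3 kcal/mol

ΔH_rxn = -710.3 kcal/mol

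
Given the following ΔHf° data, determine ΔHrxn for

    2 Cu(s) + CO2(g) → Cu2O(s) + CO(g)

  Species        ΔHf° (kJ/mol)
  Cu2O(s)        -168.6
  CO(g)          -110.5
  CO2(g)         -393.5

ΔHrxn = 114.4 kJ/mol

Products: 1·(-168.6) + 1·(-110.5) = -279.1
Reactants: 2·(+0.0) + 1·(-393.5) = -393.5
ΔHrxn = (-279.1) − (-393.5) = 114.4 kJ/mol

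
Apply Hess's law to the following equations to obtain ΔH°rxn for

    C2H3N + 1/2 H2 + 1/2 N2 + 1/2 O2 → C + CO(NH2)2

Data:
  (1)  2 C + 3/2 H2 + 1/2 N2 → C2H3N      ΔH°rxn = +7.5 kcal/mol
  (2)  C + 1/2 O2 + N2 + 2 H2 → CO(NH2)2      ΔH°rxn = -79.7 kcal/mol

ΔH°rxn = -87.2 kcal/mol

(1) reversed: -7.5 kcal/mol
(2) as written: -79.7 kcal/mol
ΔH°rxn = (-7.5) + (-79.7) = -87.2 kcal/mol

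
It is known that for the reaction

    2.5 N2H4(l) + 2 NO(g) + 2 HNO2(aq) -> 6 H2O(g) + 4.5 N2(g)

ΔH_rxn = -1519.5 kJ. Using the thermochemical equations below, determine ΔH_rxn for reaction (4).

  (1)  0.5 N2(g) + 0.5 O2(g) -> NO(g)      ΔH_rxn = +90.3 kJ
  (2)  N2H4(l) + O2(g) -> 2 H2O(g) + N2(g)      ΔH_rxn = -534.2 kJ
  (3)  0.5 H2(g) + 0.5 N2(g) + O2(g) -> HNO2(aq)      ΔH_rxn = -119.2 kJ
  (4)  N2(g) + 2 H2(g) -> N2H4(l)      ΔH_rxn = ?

(1) reversed and × 2 (NO(g) must end up as a reactant; scale by 2 for the 2 NO(g)): (-2)·(+90.3) = -180.6 kJ
(2) × 3 (×3 to match 6 H2O(g) in the target): (3)·(-534.2) = -1602.6 kJ
(3) reversed and × 2 (reverse to put HNO2(aq) on the reactant side; ×2 to match 2 HNO2(aq) in the target): (-2)·(-119.2) = +238.4 kJ
(4) × 1/2: contributes 1/2·x
-1519.5 = (-180.6) + (-1602.6) + (+238.4) + 1/2·x
x = (-1519.5 − (-1544.8)) / (1/2) = 50.6 kJ

ΔH_rxn = 50.6 kJ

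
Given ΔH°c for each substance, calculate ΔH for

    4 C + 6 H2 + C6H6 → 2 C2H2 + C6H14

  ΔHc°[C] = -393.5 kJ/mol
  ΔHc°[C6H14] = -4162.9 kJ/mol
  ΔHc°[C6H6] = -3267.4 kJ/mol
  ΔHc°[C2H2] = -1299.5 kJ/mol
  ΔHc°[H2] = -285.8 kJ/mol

Using ΔH = Σ nΔHc°(reactants) − Σ nΔHc°(products):
= [4·(-393.5) + 6·(-285.8) + 1·(-3267.4)] − [2·(-1299.5) + 1·(-4162.9)]
= 205.7 kJ/mol

ΔH = 205.7 kJ/mol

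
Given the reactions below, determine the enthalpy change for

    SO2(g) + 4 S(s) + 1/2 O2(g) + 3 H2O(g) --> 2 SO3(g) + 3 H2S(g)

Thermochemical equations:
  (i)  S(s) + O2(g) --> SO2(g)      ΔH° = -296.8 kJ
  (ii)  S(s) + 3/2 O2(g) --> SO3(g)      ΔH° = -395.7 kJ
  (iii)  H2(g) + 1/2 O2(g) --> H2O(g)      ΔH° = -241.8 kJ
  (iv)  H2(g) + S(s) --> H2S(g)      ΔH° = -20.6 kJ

ΔH° = 169.0 kJ

(i) reversed (reverse to put SO2(g) on the reactant side): +296.8 kJ
(ii) × 2 (scale by 2 for the 2 SO3(g)): (2)·(-395.7) = -791.4 kJ
(iii) reversed and × 3 (reverse to put H2O(g) on the reactant side; ×3 to match 3 H2O(g) in the target): (-3)·(-241.8) = +725.4 kJ
(iv) × 3 (×3 to match 3 H2S(g) in the target): (3)·(-20.6) = -61.8 kJ
By Hess's law, ΔH° = (-1)·(-296.8) + (2)·(-395.7) + (-3)·(-241.8) + (3)·(-20.6) = 169.0 kJ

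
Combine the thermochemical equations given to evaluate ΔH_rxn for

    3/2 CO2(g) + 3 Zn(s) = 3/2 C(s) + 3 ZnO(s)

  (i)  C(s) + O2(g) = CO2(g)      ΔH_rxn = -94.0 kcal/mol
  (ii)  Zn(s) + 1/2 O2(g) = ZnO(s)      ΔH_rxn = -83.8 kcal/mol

ΔH_rxn = -110.4 kcal/mol

(i) reversed and × 3/2: (-3/2)·(-94.0) = +141.0 kcal/mol
(ii) × 3: (3)·(-83.8) = -251.4 kcal/mol
Combining the equations, ΔH_rxn = (+141.0) + (-251.4) = -110.4 kcal/mol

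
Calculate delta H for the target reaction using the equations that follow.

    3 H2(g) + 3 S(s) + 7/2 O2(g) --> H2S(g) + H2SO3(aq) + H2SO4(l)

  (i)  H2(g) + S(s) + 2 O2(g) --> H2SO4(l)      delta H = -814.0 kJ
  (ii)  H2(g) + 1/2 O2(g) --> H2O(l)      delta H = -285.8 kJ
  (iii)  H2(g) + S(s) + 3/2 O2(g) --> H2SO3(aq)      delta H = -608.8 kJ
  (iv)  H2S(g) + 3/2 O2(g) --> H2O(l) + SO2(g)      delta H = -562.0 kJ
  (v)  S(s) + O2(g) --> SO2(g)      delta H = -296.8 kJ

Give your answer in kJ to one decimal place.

(i) as written: -814.0 kJ
(ii) as written: -285.8 kJ
(iii) as written: -608.8 kJ
(iv) reversed: +562.0 kJ
(v) as written: -296.8 kJ
Combining the equations, delta H = (-814.0) + (-285.8) + (-608.8) + (+562.0) + (-296.8) = -1443.4 kJ

delta H = -1443.4 kJ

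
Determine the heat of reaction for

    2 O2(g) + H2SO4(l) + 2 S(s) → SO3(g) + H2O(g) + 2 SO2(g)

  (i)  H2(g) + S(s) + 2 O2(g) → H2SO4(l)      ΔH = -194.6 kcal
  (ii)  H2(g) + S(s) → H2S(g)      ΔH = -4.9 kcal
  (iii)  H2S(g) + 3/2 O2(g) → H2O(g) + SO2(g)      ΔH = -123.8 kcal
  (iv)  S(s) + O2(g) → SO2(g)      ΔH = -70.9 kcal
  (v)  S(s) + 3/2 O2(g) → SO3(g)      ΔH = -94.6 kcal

(i) reversed (H2SO4(l) must end up as a reactant): +194.6 kcal
(ii) as written: -4.9 kcal
(iii) as written (H2O(g) already on the product side): -123.8 kcal
(iv) as written: -70.9 kcal
(v) as written (SO3(g) already on the product side): -94.6 kcal
Summing the manipulated equations, ΔH = (-1)·(-194.6) + (1)·(-4.9) + (1)·(-123.8) + (1)·(-70.9) + (1)·(-94.6) = -99.6 kcal

ΔH = -99.6 kcal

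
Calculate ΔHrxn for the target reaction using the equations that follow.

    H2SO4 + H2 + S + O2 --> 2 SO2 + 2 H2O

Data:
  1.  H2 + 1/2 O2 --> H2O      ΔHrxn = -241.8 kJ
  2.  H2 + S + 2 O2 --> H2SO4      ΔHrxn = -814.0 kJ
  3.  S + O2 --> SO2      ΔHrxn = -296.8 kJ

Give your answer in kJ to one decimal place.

ΔHrxn = -263.2 kJ

eq. 1 × 2 (×2 to match 2 H2O in the target): (2)·(-241.8) = -483.6 kJ
eq. 2 reversed (reverse to put H2SO4 on the reactant side): +814.0 kJ
eq. 3 × 2 (×2 to match 2 SO2 in the target): (2)·(-296.8) = -593.6 kJ
ΔHrxn = (-483.6) + (+814.0) + (-593.6) = -263.2 kJ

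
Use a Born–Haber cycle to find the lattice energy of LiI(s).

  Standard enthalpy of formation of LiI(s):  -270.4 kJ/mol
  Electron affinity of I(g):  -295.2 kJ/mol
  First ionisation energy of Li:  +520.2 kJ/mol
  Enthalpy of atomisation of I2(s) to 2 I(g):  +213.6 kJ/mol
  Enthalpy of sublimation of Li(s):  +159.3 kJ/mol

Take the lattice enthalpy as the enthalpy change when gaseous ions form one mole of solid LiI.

U = -761.5 kJ/mol

ΔHf° = 1·ΔHsub + 1·(ΣIE) + 1/2·D(I2) + 1·EA + U
-270.4 = 1·(+159.3) + 1·(+520.2) + 1/2·(+213.6) + 1·(-295.2) + U
U = -270.4 − (+491.1) = -761.5 kJ/mol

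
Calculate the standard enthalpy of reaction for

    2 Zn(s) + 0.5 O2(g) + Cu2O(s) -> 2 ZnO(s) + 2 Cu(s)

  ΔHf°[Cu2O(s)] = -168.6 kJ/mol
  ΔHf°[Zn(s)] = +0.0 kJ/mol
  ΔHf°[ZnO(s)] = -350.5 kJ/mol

ΔHrxn = -532.4 kJ/mol

Products: 2·(-350.5) + 2·(+0.0) = -701.0
Reactants: 2·(+0.0) + 1/2·(+0.0) + 1·(-168.6) = -168.6
ΔHrxn = (-701.0) − (-168.6) = -532.4 kJ/mol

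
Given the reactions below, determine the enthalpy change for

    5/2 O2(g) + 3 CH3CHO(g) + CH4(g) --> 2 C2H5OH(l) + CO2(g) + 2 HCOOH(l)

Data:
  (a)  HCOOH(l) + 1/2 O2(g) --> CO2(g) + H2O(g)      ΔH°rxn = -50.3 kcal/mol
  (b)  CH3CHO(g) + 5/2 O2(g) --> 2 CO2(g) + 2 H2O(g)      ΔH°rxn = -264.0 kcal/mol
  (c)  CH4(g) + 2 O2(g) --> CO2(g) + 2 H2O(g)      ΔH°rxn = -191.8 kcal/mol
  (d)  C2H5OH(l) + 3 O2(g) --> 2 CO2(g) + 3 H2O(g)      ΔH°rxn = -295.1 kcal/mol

(a) reversed and × 2 (HCOOH(l) must end up as a product; scale by 2 for the 2 HCOOH(l)): (-2)·(-50.3) = +100.6 kcal/mol
(b) × 3 (scale by 3 for the 3 CH3CHO(g)): (3)·(-264.0) = -792.0 kcal/mol
(c) as written (CH4(g) already on the reactant side): -191.8 kcal/mol
(d) reversed and × 2 (reverse to put C2H5OH(l) on the product side; ×2 to match 2 C2H5OH(l) in the target): (-2)·(-295.1) = +590.2 kcal/mol
Since enthalpy is a state function, ΔH°rxn = (+100.6) + (-792.0) + (-191.8) + (+590.2) = -293.0 kcal/mol

ΔH°rxn = -293.0 kcal/mol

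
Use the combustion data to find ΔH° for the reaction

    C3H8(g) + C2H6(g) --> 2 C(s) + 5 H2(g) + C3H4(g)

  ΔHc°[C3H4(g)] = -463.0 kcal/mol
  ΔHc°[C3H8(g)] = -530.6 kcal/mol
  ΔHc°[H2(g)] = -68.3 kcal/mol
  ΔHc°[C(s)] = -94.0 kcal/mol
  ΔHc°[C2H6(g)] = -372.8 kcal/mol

With combustion enthalpies, reactants minus products:
= [1·(-530.6) + 1·(-372.8)] − [2·(-94.0) + 5·(-68.3) + 1·(-463.0)]
= 89.1 kcal/mol

ΔH° = 89.1 kcal/mol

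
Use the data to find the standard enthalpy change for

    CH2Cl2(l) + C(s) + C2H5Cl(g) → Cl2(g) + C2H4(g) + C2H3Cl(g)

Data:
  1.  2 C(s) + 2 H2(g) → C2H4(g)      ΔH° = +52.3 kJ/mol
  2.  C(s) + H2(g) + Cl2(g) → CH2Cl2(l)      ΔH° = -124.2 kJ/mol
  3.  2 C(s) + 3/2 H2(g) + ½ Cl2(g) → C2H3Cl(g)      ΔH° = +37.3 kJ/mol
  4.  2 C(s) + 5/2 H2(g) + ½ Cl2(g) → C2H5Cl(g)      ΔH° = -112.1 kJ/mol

eq. 1 as written (C2H4(g) already on the product side): +52.3 kJ/mol
eq. 2 reversed (CH2Cl2(l) must end up as a reactant): +124.2 kJ/mol
eq. 3 as written (C2H3Cl(g) already on the product side): +37.3 kJ/mol
eq. 4 reversed (C2H5Cl(g) must end up as a reactant): +112.1 kJ/mol
Since enthalpy is a state function, ΔH° = (1)·(+52.3) + (-1)·(-124.2) + (1)·(+37.3) + (-1)·(-112.1) = 325.9 kJ/mol

ΔH° = 325.9 kJ/mol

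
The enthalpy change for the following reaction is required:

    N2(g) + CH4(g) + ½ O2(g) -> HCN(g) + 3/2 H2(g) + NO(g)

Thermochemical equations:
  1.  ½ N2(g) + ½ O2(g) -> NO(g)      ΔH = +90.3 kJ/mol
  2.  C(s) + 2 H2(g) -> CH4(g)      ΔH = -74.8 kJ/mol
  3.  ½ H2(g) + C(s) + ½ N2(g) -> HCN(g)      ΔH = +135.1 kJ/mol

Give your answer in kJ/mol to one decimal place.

eq. 1 as written (NO(g) already on the product side): +90.3 kJ/mol
eq. 2 reversed (reverse to put CH4(g) on the reactant side): +74.8 kJ/mol
eq. 3 as written (HCN(g) already on the product side): +135.1 kJ/mol
ΔH = (1)·(+90.3) + (-1)·(-74.8) + (1)·(+135.1) = 300.2 kJ/mol

ΔH = 300.2 kJ/mol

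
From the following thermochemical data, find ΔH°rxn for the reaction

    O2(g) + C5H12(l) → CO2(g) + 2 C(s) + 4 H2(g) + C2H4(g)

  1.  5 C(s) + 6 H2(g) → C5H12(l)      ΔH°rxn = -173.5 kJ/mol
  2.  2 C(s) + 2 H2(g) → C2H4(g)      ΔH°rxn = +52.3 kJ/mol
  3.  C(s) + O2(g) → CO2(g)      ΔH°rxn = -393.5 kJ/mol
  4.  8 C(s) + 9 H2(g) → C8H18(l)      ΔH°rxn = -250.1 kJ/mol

ΔH°rxn = -167.7 kJ/mol

eq. 1 reversed (C5H12(l) must end up as a reactant): +173.5 kJ/mol
eq. 2 as written (C2H4(g) already on the product side): +52.3 kJ/mol
eq. 3 as written (CO2(g) already on the product side): -393.5 kJ/mol
eq. 4: not needed (C8H18(l) appears nowhere else).
Summing the manipulated equations, ΔH°rxn = (-1)·(-173.5) + (1)·(+52.3) + (1)·(-393.5) = -167.7 kJ/mol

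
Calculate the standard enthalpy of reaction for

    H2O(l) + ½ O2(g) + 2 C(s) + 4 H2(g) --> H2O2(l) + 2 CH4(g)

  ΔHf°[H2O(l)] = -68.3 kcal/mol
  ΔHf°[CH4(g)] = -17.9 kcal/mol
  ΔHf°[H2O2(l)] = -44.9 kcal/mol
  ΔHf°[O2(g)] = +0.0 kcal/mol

ΔH°rxn = -12.4 kcal/mol

Products: 1·(-44.9) + 2·(-17.9) = -80.7
Reactants: 1·(-68.3) + 1/2·(+0.0) + 2·(+0.0) + 4·(+0.0) = -68.3
ΔH°rxn = (-80.7) − (-68.3) = -12.4 kcal/mol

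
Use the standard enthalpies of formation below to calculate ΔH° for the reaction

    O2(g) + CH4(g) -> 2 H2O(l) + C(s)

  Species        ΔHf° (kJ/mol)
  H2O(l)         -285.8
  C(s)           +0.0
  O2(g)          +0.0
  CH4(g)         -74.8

ΔH° = -496.8 kJ/mol

ΔH°rxn = Σ nΔHf°(products) − Σ nΔHf°(reactants).
Products: 2·(-285.8) + 1·(+0.0) = -571.6
Reactants: 1·(+0.0) + 1·(-74.8) = -74.8
ΔH° = (-571.6) − (-74.8) = -496.8 kJ/mol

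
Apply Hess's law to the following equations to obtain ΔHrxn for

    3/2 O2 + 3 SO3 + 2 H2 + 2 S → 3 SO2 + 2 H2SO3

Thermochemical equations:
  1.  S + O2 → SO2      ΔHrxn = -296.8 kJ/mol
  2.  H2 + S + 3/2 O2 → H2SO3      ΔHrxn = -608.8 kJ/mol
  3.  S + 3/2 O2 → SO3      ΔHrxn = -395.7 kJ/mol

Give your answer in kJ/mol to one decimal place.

ΔHrxn = -920.9 kJ/mol

eq. 1 × 3 (×3 to match 3 SO2 in the target): (3)·(-296.8) = -890.4 kJ/mol
eq. 2 × 2 (×2 to match 2 H2SO3 in the target): (2)·(-608.8) = -1217.6 kJ/mol
eq. 3 reversed and × 3 (reverse to put SO3 on the reactant side; scale by 3 for the 3 SO3): (-3)·(-395.7) = +1187.1 kJ/mol
ΔHrxn = (-890.4) + (-1217.6) + (+1187.1) = -920.9 kJ/mol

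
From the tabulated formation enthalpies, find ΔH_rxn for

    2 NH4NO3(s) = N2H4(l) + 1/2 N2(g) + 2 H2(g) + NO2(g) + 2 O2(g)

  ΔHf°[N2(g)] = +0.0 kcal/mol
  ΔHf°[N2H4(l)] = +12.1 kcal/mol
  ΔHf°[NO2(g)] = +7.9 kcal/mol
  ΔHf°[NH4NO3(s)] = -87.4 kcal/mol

ΔH_rxn = 194.8 kcal/mol

Products: 1·(+12.1) + 1/2·(+0.0) + 2·(+0.0) + 1·(+7.9) + 2·(+0.0) = +20.0
Reactants: 2·(-87.4) = -174.8
ΔH_rxn = (+20.0) − (-174.8) = 194.8 kcal/mol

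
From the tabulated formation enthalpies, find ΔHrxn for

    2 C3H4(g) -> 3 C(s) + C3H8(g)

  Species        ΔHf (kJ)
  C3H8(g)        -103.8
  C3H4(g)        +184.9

ΔHrxn = -473.6 kJ

Products: 3·(+0.0) + 1·(-103.8) = -103.8
Reactants: 2·(+184.9) = +369.8
ΔHrxn = (-103.8) − (+369.8) = -473.6 kJ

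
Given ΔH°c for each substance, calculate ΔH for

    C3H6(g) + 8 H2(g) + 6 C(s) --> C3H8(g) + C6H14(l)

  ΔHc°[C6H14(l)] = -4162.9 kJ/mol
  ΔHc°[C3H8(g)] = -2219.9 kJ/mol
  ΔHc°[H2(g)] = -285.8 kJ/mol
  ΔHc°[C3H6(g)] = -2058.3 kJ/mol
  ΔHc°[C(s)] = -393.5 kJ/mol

Using ΔH = Σ nΔHc°(reactants) − Σ nΔHc°(products):
= [1·(-2058.3) + 8·(-285.8) + 6·(-393.5)] − [1·(-2219.9) + 1·(-4162.9)]
= -322.9 kJ/mol

ΔH = -322.9 kJ/mol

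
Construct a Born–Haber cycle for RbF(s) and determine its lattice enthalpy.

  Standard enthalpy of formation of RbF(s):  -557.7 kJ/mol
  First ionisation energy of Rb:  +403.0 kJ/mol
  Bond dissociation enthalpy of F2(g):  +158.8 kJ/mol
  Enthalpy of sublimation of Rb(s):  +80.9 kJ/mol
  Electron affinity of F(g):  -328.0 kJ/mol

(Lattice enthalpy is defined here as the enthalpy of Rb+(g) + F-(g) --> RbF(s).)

U = -793.0 kJ/mol

ΔHf° = 1·ΔHsub + 1·(ΣIE) + 1/2·D(F2) + 1·EA + U
-557.7 = 1·(+80.9) + 1·(+403.0) + 1/2·(+158.8) + 1·(-328.0) + U
U = -557.7 − (+235.3) = -793.0 kJ/mol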